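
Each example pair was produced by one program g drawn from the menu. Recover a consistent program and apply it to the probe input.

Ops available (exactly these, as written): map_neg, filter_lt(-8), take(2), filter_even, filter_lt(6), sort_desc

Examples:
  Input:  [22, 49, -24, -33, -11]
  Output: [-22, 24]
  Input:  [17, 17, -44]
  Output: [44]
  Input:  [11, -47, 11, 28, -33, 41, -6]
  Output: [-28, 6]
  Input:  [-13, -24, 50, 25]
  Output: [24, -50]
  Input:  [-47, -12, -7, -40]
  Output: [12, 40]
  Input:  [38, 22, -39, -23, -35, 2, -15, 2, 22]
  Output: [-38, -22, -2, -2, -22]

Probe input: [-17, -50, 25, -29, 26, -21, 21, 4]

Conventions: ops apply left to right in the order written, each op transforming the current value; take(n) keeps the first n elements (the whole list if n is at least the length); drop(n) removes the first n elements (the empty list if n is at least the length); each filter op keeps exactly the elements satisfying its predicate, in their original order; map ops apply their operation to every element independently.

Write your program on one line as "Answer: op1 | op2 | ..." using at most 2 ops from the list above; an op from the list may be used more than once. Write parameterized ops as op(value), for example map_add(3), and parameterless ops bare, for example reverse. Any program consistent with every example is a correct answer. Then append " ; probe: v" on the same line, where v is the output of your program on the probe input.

filter_even | map_neg ; probe: [50, -26, -4]

Check, running the answer program on each example:
  [22, 49, -24, -33, -11] -> [22, -24] -> [-22, 24]
  [17, 17, -44] -> [-44] -> [44]
  [11, -47, 11, 28, -33, 41, -6] -> [28, -6] -> [-28, 6]
  [-13, -24, 50, 25] -> [-24, 50] -> [24, -50]
  [-47, -12, -7, -40] -> [-12, -40] -> [12, 40]
  [38, 22, -39, -23, -35, 2, -15, 2, 22] -> [38, 22, 2, 2, 22] -> [-38, -22, -2, -2, -22]
  probe: [-17, -50, 25, -29, 26, -21, 21, 4] -> [-50, 26, 4] -> [50, -26, -4]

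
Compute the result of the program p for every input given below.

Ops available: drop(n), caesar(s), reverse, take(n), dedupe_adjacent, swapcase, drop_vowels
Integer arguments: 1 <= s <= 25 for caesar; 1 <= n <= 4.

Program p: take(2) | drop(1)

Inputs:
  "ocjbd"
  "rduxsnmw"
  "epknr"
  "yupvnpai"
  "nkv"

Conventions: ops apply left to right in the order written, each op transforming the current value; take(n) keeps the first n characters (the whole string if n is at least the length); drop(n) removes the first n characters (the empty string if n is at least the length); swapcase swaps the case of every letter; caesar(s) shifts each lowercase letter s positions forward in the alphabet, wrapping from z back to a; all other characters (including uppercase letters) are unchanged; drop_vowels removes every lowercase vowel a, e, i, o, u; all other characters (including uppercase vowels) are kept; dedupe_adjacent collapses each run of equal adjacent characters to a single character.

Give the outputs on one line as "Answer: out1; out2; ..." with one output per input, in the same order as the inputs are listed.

Execution, op by op:
  "ocjbd" -> "oc" -> "c"
  "rduxsnmw" -> "rd" -> "d"
  "epknr" -> "ep" -> "p"
  "yupvnpai" -> "yu" -> "u"
  "nkv" -> "nk" -> "k"

"c"; "d"; "p"; "u"; "k"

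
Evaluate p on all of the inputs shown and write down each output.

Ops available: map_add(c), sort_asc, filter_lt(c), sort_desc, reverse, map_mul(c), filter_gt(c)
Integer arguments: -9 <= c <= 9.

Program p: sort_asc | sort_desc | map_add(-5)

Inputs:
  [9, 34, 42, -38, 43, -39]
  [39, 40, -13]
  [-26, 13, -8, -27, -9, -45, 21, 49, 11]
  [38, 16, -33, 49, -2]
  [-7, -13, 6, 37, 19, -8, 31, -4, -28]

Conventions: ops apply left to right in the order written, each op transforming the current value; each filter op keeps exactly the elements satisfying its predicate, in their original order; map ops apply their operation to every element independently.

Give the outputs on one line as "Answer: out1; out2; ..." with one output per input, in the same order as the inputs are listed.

Execution, op by op:
  [9, 34, 42, -38, 43, -39] -> [-39, -38, 9, 34, 42, 43] -> [43, 42, 34, 9, -38, -39] -> [38, 37, 29, 4, -43, -44]
  [39, 40, -13] -> [-13, 39, 40] -> [40, 39, -13] -> [35, 34, -18]
  [-26, 13, -8, -27, -9, -45, 21, 49, 11] -> [-45, -27, -26, -9, -8, 11, 13, 21, 49] -> [49, 21, 13, 11, -8, -9, -26, -27, -45] -> [44, 16, 8, 6, -13, -14, -31, -32, -50]
  [38, 16, -33, 49, -2] -> [-33, -2, 16, 38, 49] -> [49, 38, 16, -2, -33] -> [44, 33, 11, -7, -38]
  [-7, -13, 6, 37, 19, -8, 31, -4, -28] -> [-28, -13, -8, -7, -4, 6, 19, 31, 37] -> [37, 31, 19, 6, -4, -7, -8, -13, -28] -> [32, 26, 14, 1, -9, -12, -13, -18, -33]

[38, 37, 29, 4, -43, -44]; [35, 34, -18]; [44, 16, 8, 6, -13, -14, -31, -32, -50]; [44, 33, 11, -7, -38]; [32, 26, 14, 1, -9, -12, -13, -18, -33]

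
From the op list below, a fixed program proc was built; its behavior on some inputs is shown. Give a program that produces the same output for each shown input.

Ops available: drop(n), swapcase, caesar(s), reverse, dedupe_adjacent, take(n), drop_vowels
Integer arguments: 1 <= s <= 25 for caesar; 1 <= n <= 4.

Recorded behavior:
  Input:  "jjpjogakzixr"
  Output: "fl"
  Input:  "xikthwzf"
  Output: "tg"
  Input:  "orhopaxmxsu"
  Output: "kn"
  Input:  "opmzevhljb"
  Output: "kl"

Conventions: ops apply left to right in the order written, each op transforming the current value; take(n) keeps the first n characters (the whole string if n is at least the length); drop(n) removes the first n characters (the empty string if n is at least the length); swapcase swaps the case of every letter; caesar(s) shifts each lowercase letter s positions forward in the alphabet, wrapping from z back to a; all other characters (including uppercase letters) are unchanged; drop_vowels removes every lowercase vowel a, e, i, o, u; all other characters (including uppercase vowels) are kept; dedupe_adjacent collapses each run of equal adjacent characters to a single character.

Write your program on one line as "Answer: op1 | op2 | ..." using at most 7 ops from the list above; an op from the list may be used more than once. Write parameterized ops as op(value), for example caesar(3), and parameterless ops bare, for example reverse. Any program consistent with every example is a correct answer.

caesar(22) | reverse | dedupe_adjacent | reverse | drop_vowels | take(2)

Check, running the answer program on each example:
  "jjpjogakzixr" -> "fflfkcwgvetn" -> "ntevgwckflff" -> "ntevgwckflf" -> "flfkcwgvetn" -> "flfkcwgvtn" -> "fl"
  "xikthwzf" -> "tegpdsvb" -> "bvsdpget" -> "bvsdpget" -> "tegpdsvb" -> "tgpdsvb" -> "tg"
  "orhopaxmxsu" -> "kndklwtitoq" -> "qotitwlkdnk" -> "qotitwlkdnk" -> "kndklwtitoq" -> "kndklwttq" -> "kn"
  "opmzevhljb" -> "klivardhfx" -> "xfhdravilk" -> "xfhdravilk" -> "klivardhfx" -> "klvrdhfx" -> "kl"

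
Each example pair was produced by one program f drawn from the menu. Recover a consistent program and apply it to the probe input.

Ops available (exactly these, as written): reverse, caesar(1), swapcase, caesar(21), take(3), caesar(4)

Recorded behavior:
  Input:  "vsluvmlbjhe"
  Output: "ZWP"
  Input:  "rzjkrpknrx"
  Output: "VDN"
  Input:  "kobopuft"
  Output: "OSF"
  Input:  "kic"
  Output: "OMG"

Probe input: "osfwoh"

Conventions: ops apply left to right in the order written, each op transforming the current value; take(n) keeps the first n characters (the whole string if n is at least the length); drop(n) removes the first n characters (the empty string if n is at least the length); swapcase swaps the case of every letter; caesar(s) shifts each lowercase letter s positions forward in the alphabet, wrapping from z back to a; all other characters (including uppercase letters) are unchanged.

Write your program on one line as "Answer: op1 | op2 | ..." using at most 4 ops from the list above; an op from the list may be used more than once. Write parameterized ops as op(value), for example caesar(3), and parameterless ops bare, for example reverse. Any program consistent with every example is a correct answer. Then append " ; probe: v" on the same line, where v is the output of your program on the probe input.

caesar(4) | swapcase | take(3) ; probe: "SWJ"

Check, running the answer program on each example:
  "vsluvmlbjhe" -> "zwpyzqpfnli" -> "ZWPYZQPFNLI" -> "ZWP"
  "rzjkrpknrx" -> "vdnovtorvb" -> "VDNOVTORVB" -> "VDN"
  "kobopuft" -> "osfstyjx" -> "OSFSTYJX" -> "OSF"
  "kic" -> "omg" -> "OMG" -> "OMG"
  probe: "osfwoh" -> "swjasl" -> "SWJASL" -> "SWJ"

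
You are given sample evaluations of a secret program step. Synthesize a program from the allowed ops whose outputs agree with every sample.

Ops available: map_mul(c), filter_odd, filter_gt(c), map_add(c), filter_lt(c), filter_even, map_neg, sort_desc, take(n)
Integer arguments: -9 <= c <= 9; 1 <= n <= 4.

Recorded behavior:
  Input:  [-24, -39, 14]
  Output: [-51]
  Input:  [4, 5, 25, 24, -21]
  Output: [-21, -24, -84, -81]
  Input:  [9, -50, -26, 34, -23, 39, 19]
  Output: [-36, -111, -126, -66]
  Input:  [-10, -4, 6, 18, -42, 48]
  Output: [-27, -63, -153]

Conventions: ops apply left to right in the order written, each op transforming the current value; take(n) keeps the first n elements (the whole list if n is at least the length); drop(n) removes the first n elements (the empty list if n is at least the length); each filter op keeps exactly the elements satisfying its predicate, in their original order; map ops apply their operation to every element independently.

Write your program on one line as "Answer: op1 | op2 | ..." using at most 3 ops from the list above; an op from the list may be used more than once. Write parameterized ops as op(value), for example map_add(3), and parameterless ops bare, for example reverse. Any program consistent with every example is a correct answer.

map_mul(-3) | filter_lt(0) | map_add(-9)

Check, running the answer program on each example:
  [-24, -39, 14] -> [72, 117, -42] -> [-42] -> [-51]
  [4, 5, 25, 24, -21] -> [-12, -15, -75, -72, 63] -> [-12, -15, -75, -72] -> [-21, -24, -84, -81]
  [9, -50, -26, 34, -23, 39, 19] -> [-27, 150, 78, -102, 69, -117, -57] -> [-27, -102, -117, -57] -> [-36, -111, -126, -66]
  [-10, -4, 6, 18, -42, 48] -> [30, 12, -18, -54, 126, -144] -> [-18, -54, -144] -> [-27, -63, -153]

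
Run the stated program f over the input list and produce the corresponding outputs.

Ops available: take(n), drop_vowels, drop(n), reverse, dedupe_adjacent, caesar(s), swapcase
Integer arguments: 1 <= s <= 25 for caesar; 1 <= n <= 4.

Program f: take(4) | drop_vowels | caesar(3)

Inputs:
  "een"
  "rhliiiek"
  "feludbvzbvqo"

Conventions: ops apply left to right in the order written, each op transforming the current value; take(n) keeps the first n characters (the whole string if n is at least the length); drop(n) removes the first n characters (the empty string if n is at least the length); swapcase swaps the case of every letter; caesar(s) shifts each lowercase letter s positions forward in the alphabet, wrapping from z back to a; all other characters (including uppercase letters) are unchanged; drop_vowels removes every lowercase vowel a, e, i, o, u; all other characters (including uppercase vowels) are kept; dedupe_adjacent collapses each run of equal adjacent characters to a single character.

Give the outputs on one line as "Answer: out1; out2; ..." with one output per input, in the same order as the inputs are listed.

"q"; "uko"; "io"

Execution, op by op:
  "een" -> "een" -> "n" -> "q"
  "rhliiiek" -> "rhli" -> "rhl" -> "uko"
  "feludbvzbvqo" -> "felu" -> "fl" -> "io"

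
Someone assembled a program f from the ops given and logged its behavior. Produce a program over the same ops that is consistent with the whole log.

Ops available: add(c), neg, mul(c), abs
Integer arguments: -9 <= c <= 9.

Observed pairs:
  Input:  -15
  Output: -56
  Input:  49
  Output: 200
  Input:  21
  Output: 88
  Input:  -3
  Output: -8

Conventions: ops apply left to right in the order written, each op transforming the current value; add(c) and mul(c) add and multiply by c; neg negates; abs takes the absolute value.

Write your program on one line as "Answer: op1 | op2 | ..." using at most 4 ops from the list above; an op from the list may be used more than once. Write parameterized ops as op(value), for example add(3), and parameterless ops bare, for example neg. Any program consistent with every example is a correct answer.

add(-2) | neg | add(-3) | mul(-4)

Check, running the answer program on each example:
  -15 -> -17 -> 17 -> 14 -> -56
  49 -> 47 -> -47 -> -50 -> 200
  21 -> 19 -> -19 -> -22 -> 88
  -3 -> -5 -> 5 -> 2 -> -8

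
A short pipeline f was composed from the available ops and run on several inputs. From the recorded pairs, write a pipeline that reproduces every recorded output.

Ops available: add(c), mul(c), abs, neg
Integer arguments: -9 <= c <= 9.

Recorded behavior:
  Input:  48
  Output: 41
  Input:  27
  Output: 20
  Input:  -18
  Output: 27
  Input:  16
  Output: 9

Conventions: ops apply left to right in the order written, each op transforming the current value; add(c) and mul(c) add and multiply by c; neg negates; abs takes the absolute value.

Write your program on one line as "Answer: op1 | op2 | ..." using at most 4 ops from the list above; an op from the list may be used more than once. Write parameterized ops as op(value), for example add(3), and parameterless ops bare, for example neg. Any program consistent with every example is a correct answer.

add(-8) | abs | add(1)

Check, running the answer program on each example:
  48 -> 40 -> 40 -> 41
  27 -> 19 -> 19 -> 20
  -18 -> -26 -> 26 -> 27
  16 -> 8 -> 8 -> 9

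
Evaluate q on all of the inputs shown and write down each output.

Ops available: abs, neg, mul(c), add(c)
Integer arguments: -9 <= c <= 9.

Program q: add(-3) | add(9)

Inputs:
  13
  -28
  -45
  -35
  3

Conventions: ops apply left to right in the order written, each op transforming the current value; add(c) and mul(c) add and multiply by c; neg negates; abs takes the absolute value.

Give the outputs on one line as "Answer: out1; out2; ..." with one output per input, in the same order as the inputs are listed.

Execution, op by op:
  13 -> 10 -> 19
  -28 -> -31 -> -22
  -45 -> -48 -> -39
  -35 -> -38 -> -29
  3 -> 0 -> 9

19; -22; -39; -29; 9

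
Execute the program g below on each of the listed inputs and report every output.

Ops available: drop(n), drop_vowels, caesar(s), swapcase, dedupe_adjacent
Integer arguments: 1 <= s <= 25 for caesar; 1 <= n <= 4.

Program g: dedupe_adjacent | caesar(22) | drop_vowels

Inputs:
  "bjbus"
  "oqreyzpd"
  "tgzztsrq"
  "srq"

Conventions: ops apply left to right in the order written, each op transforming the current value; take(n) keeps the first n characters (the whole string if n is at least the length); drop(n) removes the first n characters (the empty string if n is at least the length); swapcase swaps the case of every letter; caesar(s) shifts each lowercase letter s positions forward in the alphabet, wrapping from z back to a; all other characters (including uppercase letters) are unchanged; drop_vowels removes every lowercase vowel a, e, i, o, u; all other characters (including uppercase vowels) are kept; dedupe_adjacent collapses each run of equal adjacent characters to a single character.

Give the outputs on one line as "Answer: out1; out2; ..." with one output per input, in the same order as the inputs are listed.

"xfxq"; "kmnvlz"; "pcvpnm"; "nm"

Execution, op by op:
  "bjbus" -> "bjbus" -> "xfxqo" -> "xfxq"
  "oqreyzpd" -> "oqreyzpd" -> "kmnauvlz" -> "kmnvlz"
  "tgzztsrq" -> "tgztsrq" -> "pcvponm" -> "pcvpnm"
  "srq" -> "srq" -> "onm" -> "nm"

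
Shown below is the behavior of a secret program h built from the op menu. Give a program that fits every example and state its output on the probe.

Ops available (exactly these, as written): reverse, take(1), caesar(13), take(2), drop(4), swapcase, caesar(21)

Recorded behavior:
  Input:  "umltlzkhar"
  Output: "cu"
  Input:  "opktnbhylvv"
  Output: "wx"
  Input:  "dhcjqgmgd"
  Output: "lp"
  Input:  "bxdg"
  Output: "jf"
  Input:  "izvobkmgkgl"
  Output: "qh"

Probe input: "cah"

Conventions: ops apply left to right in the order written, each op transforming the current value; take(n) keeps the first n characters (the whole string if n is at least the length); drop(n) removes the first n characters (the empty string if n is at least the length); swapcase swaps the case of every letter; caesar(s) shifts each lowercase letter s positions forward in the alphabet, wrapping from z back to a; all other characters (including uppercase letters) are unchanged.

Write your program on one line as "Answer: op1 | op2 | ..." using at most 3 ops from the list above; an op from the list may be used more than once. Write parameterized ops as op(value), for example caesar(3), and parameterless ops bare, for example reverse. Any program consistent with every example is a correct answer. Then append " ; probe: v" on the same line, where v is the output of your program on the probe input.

take(2) | caesar(21) | caesar(13) ; probe: "ki"

Check, running the answer program on each example:
  "umltlzkhar" -> "um" -> "ph" -> "cu"
  "opktnbhylvv" -> "op" -> "jk" -> "wx"
  "dhcjqgmgd" -> "dh" -> "yc" -> "lp"
  "bxdg" -> "bx" -> "ws" -> "jf"
  "izvobkmgkgl" -> "iz" -> "du" -> "qh"
  probe: "cah" -> "ca" -> "xv" -> "ki"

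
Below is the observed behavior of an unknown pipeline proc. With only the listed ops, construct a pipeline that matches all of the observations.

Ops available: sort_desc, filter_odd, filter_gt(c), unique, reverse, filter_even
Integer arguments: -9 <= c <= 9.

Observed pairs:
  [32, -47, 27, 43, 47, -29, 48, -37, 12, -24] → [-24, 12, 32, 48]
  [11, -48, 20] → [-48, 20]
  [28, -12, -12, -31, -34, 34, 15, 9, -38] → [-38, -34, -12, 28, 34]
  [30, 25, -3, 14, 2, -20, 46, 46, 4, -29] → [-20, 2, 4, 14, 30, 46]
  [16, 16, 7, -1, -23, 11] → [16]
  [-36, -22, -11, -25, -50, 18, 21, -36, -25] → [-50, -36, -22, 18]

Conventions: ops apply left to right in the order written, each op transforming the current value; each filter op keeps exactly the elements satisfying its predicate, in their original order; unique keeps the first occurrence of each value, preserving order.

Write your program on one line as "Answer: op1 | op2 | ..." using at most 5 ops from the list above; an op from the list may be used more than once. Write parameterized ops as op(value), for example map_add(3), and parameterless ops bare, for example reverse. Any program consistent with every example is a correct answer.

unique | filter_even | sort_desc | reverse

Check, running the answer program on each example:
  [32, -47, 27, 43, 47, -29, 48, -37, 12, -24] -> [32, -47, 27, 43, 47, -29, 48, -37, 12, -24] -> [32, 48, 12, -24] -> [48, 32, 12, -24] -> [-24, 12, 32, 48]
  [11, -48, 20] -> [11, -48, 20] -> [-48, 20] -> [20, -48] -> [-48, 20]
  [28, -12, -12, -31, -34, 34, 15, 9, -38] -> [28, -12, -31, -34, 34, 15, 9, -38] -> [28, -12, -34, 34, -38] -> [34, 28, -12, -34, -38] -> [-38, -34, -12, 28, 34]
  [30, 25, -3, 14, 2, -20, 46, 46, 4, -29] -> [30, 25, -3, 14, 2, -20, 46, 4, -29] -> [30, 14, 2, -20, 46, 4] -> [46, 30, 14, 4, 2, -20] -> [-20, 2, 4, 14, 30, 46]
  [16, 16, 7, -1, -23, 11] -> [16, 7, -1, -23, 11] -> [16] -> [16] -> [16]
  [-36, -22, -11, -25, -50, 18, 21, -36, -25] -> [-36, -22, -11, -25, -50, 18, 21] -> [-36, -22, -50, 18] -> [18, -22, -36, -50] -> [-50, -36, -22, 18]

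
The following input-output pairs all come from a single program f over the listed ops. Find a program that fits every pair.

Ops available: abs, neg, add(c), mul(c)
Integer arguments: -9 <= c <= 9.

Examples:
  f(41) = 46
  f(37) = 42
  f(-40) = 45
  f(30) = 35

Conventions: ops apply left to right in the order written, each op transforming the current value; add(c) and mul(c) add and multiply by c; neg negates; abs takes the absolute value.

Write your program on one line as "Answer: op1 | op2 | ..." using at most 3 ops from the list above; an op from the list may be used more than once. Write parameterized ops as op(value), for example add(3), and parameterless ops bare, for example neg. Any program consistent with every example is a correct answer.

abs | add(5)

Check, running the answer program on each example:
  41 -> 41 -> 46
  37 -> 37 -> 42
  -40 -> 40 -> 45
  30 -> 30 -> 35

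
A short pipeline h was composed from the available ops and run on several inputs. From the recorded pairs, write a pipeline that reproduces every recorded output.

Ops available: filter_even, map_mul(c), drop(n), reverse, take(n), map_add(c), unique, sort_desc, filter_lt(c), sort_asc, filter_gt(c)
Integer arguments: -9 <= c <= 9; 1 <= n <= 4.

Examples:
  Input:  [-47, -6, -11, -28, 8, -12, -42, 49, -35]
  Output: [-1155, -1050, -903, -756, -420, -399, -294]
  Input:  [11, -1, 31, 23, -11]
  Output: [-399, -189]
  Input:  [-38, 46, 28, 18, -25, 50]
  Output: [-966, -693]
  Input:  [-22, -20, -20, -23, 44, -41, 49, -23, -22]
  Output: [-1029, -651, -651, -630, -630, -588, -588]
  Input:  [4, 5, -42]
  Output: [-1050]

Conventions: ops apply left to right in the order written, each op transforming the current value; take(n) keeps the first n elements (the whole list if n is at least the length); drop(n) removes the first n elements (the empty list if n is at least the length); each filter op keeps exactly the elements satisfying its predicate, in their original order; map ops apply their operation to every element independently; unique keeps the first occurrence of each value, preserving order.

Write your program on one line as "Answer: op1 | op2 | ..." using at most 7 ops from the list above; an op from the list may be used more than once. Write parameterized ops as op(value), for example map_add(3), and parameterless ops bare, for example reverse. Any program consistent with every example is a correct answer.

map_add(-8) | filter_lt(-5) | sort_desc | sort_asc | map_mul(3) | map_mul(7)

Check, running the answer program on each example:
  [-47, -6, -11, -28, 8, -12, -42, 49, -35] -> [-55, -14, -19, -36, 0, -20, -50, 41, -43] -> [-55, -14, -19, -36, -20, -50, -43] -> [-14, -19, -20, -36, -43, -50, -55] -> [-55, -50, -43, -36, -20, -19, -14] -> [-165, -150, -129, -108, -60, -57, -42] -> [-1155, -1050, -903, -756, -420, -399, -294]
  [11, -1, 31, 23, -11] -> [3, -9, 23, 15, -19] -> [-9, -19] -> [-9, -19] -> [-19, -9] -> [-57, -27] -> [-399, -189]
  [-38, 46, 28, 18, -25, 50] -> [-46, 38, 20, 10, -33, 42] -> [-46, -33] -> [-33, -46] -> [-46, -33] -> [-138, -99] -> [-966, -693]
  [-22, -20, -20, -23, 44, -41, 49, -23, -22] -> [-30, -28, -28, -31, 36, -49, 41, -31, -30] -> [-30, -28, -28, -31, -49, -31, -30] -> [-28, -28, -30, -30, -31, -31, -49] -> [-49, -31, -31, -30, -30, -28, -28] -> [-147, -93, -93, -90, -90, -84, -84] -> [-1029, -651, -651, -630, -630, -588, -588]
  [4, 5, -42] -> [-4, -3, -50] -> [-50] -> [-50] -> [-50] -> [-150] -> [-1050]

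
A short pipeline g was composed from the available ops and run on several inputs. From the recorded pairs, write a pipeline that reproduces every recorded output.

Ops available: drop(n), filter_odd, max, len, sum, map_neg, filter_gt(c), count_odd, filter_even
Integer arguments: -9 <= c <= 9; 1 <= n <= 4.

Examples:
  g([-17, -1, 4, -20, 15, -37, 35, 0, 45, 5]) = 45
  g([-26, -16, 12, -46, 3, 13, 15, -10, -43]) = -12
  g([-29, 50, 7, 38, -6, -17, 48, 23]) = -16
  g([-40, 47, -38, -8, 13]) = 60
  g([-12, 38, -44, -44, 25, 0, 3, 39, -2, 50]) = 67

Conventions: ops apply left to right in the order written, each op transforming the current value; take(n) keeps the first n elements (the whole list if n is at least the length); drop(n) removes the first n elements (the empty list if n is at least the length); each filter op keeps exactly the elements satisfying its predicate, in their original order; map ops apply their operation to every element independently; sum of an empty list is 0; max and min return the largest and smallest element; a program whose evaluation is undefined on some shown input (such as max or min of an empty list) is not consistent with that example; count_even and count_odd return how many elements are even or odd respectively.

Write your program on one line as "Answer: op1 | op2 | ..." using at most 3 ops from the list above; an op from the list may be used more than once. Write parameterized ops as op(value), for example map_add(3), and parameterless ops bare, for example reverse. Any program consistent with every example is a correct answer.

filter_odd | sum

Check, running the answer program on each example:
  [-17, -1, 4, -20, 15, -37, 35, 0, 45, 5] -> [-17, -1, 15, -37, 35, 45, 5] -> 45
  [-26, -16, 12, -46, 3, 13, 15, -10, -43] -> [3, 13, 15, -43] -> -12
  [-29, 50, 7, 38, -6, -17, 48, 23] -> [-29, 7, -17, 23] -> -16
  [-40, 47, -38, -8, 13] -> [47, 13] -> 60
  [-12, 38, -44, -44, 25, 0, 3, 39, -2, 50] -> [25, 3, 39] -> 67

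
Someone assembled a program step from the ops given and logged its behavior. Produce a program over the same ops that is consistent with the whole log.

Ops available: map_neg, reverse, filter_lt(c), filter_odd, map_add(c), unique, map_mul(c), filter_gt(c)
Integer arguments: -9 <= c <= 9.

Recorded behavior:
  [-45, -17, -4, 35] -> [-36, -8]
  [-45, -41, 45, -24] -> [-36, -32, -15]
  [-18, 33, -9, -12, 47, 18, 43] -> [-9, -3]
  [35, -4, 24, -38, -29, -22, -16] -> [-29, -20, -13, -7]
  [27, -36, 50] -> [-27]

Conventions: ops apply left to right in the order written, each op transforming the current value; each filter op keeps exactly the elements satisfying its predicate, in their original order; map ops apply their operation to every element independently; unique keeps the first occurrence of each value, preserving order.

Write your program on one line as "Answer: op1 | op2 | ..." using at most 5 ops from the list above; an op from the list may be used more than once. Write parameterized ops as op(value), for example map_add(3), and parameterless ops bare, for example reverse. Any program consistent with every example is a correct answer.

reverse | filter_lt(-9) | reverse | map_add(9)

Check, running the answer program on each example:
  [-45, -17, -4, 35] -> [35, -4, -17, -45] -> [-17, -45] -> [-45, -17] -> [-36, -8]
  [-45, -41, 45, -24] -> [-24, 45, -41, -45] -> [-24, -41, -45] -> [-45, -41, -24] -> [-36, -32, -15]
  [-18, 33, -9, -12, 47, 18, 43] -> [43, 18, 47, -12, -9, 33, -18] -> [-12, -18] -> [-18, -12] -> [-9, -3]
  [35, -4, 24, -38, -29, -22, -16] -> [-16, -22, -29, -38, 24, -4, 35] -> [-16, -22, -29, -38] -> [-38, -29, -22, -16] -> [-29, -20, -13, -7]
  [27, -36, 50] -> [50, -36, 27] -> [-36] -> [-36] -> [-27]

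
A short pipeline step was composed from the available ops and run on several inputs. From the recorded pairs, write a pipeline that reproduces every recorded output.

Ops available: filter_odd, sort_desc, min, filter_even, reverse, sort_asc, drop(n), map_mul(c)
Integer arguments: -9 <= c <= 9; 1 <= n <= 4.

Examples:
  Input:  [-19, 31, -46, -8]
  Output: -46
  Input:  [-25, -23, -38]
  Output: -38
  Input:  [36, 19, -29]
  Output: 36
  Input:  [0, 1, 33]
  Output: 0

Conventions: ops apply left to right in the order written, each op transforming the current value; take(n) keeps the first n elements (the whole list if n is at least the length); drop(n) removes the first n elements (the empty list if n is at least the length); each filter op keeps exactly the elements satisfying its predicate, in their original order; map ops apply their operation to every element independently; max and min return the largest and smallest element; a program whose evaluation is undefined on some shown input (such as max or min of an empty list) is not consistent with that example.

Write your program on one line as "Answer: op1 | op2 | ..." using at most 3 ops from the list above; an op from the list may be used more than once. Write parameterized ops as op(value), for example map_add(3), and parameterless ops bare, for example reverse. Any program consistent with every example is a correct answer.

sort_desc | filter_even | min

Check, running the answer program on each example:
  [-19, 31, -46, -8] -> [31, -8, -19, -46] -> [-8, -46] -> -46
  [-25, -23, -38] -> [-23, -25, -38] -> [-38] -> -38
  [36, 19, -29] -> [36, 19, -29] -> [36] -> 36
  [0, 1, 33] -> [33, 1, 0] -> [0] -> 0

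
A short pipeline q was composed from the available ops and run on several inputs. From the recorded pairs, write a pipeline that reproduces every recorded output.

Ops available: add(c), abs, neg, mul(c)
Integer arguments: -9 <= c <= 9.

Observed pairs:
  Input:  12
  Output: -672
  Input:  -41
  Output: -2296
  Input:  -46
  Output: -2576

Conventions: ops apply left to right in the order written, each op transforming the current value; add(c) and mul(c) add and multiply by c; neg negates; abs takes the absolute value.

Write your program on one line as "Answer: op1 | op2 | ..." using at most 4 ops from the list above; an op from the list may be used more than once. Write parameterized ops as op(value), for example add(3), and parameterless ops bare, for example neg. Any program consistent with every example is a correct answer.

neg | abs | mul(8) | mul(-7)

Check, running the answer program on each example:
  12 -> -12 -> 12 -> 96 -> -672
  -41 -> 41 -> 41 -> 328 -> -2296
  -46 -> 46 -> 46 -> 368 -> -2576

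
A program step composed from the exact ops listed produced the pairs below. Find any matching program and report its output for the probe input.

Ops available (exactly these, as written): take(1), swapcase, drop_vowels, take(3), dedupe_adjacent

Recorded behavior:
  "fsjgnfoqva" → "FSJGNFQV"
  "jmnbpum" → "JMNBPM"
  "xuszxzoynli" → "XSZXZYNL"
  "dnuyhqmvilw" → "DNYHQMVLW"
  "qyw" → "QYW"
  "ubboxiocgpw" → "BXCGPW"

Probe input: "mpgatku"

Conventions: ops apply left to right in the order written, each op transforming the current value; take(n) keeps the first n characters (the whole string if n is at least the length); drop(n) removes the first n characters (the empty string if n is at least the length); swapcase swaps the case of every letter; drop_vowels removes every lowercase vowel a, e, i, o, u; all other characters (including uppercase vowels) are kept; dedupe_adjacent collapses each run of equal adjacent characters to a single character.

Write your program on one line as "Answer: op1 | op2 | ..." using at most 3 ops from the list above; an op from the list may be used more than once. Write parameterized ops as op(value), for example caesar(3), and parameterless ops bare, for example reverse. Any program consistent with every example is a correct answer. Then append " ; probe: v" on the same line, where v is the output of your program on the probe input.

dedupe_adjacent | drop_vowels | swapcase ; probe: "MPGTK"

Check, running the answer program on each example:
  "fsjgnfoqva" -> "fsjgnfoqva" -> "fsjgnfqv" -> "FSJGNFQV"
  "jmnbpum" -> "jmnbpum" -> "jmnbpm" -> "JMNBPM"
  "xuszxzoynli" -> "xuszxzoynli" -> "xszxzynl" -> "XSZXZYNL"
  "dnuyhqmvilw" -> "dnuyhqmvilw" -> "dnyhqmvlw" -> "DNYHQMVLW"
  "qyw" -> "qyw" -> "qyw" -> "QYW"
  "ubboxiocgpw" -> "uboxiocgpw" -> "bxcgpw" -> "BXCGPW"
  probe: "mpgatku" -> "mpgatku" -> "mpgtk" -> "MPGTK"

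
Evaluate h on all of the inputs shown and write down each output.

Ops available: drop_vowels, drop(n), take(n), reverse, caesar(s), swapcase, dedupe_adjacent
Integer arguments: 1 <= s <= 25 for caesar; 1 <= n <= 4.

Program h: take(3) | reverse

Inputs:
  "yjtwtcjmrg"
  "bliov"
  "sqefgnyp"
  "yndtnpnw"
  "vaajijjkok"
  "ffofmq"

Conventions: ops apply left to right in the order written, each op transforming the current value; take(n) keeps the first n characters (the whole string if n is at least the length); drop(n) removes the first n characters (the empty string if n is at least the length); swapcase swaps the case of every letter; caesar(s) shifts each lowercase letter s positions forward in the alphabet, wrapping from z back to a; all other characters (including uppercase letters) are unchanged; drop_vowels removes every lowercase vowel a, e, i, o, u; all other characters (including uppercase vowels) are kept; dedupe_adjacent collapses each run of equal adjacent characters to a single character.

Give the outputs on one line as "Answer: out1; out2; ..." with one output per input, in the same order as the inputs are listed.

"tjy"; "ilb"; "eqs"; "dny"; "aav"; "off"

Execution, op by op:
  "yjtwtcjmrg" -> "yjt" -> "tjy"
  "bliov" -> "bli" -> "ilb"
  "sqefgnyp" -> "sqe" -> "eqs"
  "yndtnpnw" -> "ynd" -> "dny"
  "vaajijjkok" -> "vaa" -> "aav"
  "ffofmq" -> "ffo" -> "off"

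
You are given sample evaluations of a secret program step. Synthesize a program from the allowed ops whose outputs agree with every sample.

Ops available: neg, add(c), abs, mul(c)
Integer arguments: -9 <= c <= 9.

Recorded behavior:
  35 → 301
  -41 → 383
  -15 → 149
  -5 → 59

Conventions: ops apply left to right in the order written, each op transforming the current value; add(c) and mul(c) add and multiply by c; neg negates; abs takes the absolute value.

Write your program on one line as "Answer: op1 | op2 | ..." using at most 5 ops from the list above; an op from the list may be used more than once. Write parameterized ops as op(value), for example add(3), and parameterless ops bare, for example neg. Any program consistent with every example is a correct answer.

mul(9) | add(-1) | add(-5) | add(-8) | abs

Check, running the answer program on each example:
  35 -> 315 -> 314 -> 309 -> 301 -> 301
  -41 -> -369 -> -370 -> -375 -> -383 -> 383
  -15 -> -135 -> -136 -> -141 -> -149 -> 149
  -5 -> -45 -> -46 -> -51 -> -59 -> 59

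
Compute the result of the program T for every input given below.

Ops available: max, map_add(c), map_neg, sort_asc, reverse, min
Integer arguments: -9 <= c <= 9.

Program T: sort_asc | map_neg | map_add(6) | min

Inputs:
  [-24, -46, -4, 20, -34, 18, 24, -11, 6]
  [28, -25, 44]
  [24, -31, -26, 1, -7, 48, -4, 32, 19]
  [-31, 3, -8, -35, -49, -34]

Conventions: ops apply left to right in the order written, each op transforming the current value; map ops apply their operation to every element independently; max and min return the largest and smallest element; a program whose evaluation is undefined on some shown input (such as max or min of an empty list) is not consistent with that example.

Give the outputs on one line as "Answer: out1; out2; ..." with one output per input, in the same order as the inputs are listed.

-18; -38; -42; 3

Execution, op by op:
  [-24, -46, -4, 20, -34, 18, 24, -11, 6] -> [-46, -34, -24, -11, -4, 6, 18, 20, 24] -> [46, 34, 24, 11, 4, -6, -18, -20, -24] -> [52, 40, 30, 17, 10, 0, -12, -14, -18] -> -18
  [28, -25, 44] -> [-25, 28, 44] -> [25, -28, -44] -> [31, -22, -38] -> -38
  [24, -31, -26, 1, -7, 48, -4, 32, 19] -> [-31, -26, -7, -4, 1, 19, 24, 32, 48] -> [31, 26, 7, 4, -1, -19, -24, -32, -48] -> [37, 32, 13, 10, 5, -13, -18, -26, -42] -> -42
  [-31, 3, -8, -35, -49, -34] -> [-49, -35, -34, -31, -8, 3] -> [49, 35, 34, 31, 8, -3] -> [55, 41, 40, 37, 14, 3] -> 3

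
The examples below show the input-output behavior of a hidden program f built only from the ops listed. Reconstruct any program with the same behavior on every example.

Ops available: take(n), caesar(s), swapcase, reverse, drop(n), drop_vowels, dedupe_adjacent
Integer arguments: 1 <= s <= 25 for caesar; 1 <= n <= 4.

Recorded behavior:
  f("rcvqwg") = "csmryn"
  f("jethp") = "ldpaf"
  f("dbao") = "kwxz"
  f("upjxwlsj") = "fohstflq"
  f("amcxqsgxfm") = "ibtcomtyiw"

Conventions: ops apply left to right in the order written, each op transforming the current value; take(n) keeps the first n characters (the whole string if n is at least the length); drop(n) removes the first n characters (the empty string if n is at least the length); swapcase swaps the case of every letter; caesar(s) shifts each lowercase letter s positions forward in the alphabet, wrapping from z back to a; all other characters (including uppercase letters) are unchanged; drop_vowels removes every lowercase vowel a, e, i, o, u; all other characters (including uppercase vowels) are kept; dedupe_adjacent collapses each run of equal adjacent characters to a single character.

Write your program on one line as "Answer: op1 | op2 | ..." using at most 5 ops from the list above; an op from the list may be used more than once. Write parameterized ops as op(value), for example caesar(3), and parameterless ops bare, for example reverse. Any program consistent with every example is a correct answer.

caesar(25) | caesar(11) | caesar(25) | caesar(13) | reverse

Check, running the answer program on each example:
  "rcvqwg" -> "qbupvf" -> "bmfagq" -> "alezfp" -> "nyrmsc" -> "csmryn"
  "jethp" -> "idsgo" -> "todrz" -> "sncqy" -> "fapdl" -> "ldpaf"
  "dbao" -> "cazn" -> "nlky" -> "mkjx" -> "zxwk" -> "kwxz"
  "upjxwlsj" -> "toiwvkri" -> "ezthgvct" -> "dysgfubs" -> "qlftshof" -> "fohstflq"
  "amcxqsgxfm" -> "zlbwprfwel" -> "kwmhacqhpw" -> "jvlgzbpgov" -> "wiytmoctbi" -> "ibtcomtyiw"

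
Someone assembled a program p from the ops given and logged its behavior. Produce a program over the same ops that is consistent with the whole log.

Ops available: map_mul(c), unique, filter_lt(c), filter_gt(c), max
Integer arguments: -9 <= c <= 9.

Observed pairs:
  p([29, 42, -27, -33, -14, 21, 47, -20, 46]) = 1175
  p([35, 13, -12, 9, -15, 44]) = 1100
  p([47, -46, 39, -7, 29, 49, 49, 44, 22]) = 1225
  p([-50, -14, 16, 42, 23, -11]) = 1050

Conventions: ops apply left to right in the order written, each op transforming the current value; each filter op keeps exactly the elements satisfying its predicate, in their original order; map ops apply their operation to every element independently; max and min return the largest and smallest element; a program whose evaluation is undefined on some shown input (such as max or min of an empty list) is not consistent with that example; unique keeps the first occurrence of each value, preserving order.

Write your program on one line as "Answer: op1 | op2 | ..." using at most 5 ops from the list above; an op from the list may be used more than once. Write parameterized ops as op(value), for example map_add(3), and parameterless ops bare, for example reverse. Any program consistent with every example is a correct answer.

unique | filter_gt(-9) | map_mul(5) | map_mul(5) | max

Check, running the answer program on each example:
  [29, 42, -27, -33, -14, 21, 47, -20, 46] -> [29, 42, -27, -33, -14, 21, 47, -20, 46] -> [29, 42, 21, 47, 46] -> [145, 210, 105, 235, 230] -> [725, 1050, 525, 1175, 1150] -> 1175
  [35, 13, -12, 9, -15, 44] -> [35, 13, -12, 9, -15, 44] -> [35, 13, 9, 44] -> [175, 65, 45, 220] -> [875, 325, 225, 1100] -> 1100
  [47, -46, 39, -7, 29, 49, 49, 44, 22] -> [47, -46, 39, -7, 29, 49, 44, 22] -> [47, 39, -7, 29, 49, 44, 22] -> [235, 195, -35, 145, 245, 220, 110] -> [1175, 975, -175, 725, 1225, 1100, 550] -> 1225
  [-50, -14, 16, 42, 23, -11] -> [-50, -14, 16, 42, 23, -11] -> [16, 42, 23] -> [80, 210, 115] -> [400, 1050, 575] -> 1050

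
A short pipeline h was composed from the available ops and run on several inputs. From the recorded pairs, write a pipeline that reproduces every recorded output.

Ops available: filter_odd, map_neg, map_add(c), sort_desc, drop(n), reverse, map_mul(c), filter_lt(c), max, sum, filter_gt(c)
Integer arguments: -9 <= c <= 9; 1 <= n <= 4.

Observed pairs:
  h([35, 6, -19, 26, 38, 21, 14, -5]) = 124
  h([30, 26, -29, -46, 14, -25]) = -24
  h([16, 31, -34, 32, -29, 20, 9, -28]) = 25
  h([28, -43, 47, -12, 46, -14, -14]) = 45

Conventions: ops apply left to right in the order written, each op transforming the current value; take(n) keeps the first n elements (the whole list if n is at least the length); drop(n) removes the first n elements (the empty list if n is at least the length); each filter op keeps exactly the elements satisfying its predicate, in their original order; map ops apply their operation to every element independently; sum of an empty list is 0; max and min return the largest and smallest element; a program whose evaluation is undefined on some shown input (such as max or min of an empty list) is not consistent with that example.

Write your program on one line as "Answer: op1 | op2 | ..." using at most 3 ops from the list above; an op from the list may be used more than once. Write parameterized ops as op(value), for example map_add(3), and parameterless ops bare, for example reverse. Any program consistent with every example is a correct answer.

map_add(1) | sum

Check, running the answer program on each example:
  [35, 6, -19, 26, 38, 21, 14, -5] -> [36, 7, -18, 27, 39, 22, 15, -4] -> 124
  [30, 26, -29, -46, 14, -25] -> [31, 27, -28, -45, 15, -24] -> -24
  [16, 31, -34, 32, -29, 20, 9, -28] -> [17, 32, -33, 33, -28, 21, 10, -27] -> 25
  [28, -43, 47, -12, 46, -14, -14] -> [29, -42, 48, -11, 47, -13, -13] -> 45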